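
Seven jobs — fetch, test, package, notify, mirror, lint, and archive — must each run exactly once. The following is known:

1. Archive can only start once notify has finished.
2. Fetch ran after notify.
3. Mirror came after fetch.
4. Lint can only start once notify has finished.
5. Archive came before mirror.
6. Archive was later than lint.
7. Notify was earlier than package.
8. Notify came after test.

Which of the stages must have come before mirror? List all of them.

archive, fetch, lint, notify, test

Directly stated before mirror: archive and fetch.
Lint reaches mirror via lint → archive → mirror.
Notify reaches mirror via notify → fetch → mirror.
Test reaches mirror via test → notify → fetch → mirror.
No chain forces package ahead of mirror.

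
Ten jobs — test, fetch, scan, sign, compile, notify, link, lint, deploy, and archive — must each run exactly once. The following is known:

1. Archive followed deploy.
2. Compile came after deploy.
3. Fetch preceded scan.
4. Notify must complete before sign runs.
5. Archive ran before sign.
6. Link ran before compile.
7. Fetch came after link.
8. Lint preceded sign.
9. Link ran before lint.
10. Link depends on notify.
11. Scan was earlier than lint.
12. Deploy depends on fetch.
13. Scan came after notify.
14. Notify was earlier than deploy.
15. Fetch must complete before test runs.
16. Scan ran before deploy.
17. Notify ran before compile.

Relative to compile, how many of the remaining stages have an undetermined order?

Forced before compile: deploy, fetch, link, notify, and scan.
That leaves archive, lint, sign, and test with no forced order relative to compile — 4.

4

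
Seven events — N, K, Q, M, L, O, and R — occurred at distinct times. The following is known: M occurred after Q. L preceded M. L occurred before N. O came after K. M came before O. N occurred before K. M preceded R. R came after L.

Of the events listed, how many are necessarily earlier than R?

3

Directly stated before R: L and M.
Q reaches R via Q → M → R.
No chain forces O (or any of the others) ahead of R.
That's L, M, and Q — 3 in all.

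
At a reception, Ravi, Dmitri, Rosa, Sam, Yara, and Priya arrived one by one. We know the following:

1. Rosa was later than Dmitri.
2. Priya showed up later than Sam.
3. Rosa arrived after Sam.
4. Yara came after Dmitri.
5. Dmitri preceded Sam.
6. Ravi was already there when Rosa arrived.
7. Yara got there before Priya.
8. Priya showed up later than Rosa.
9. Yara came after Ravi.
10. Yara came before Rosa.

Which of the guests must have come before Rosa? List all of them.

Directly stated before Rosa: Dmitri, Ravi, Sam, and Yara.
No chain forces Priya ahead of Rosa.

Dmitri, Ravi, Sam, Yara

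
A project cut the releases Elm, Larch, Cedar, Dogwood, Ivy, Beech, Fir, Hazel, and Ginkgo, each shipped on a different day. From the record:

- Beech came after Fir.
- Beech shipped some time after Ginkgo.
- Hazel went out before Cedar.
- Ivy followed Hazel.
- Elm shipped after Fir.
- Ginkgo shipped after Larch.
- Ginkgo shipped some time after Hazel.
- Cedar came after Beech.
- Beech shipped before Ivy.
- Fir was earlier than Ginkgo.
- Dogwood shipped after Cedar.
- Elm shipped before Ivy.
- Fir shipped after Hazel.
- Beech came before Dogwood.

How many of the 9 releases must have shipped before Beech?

Directly stated before Beech: Fir and Ginkgo.
Hazel reaches Beech via Hazel → Fir → Beech.
Larch reaches Beech via Larch → Ginkgo → Beech.
That's Fir, Ginkgo, Hazel, and Larch — 4 in all.

4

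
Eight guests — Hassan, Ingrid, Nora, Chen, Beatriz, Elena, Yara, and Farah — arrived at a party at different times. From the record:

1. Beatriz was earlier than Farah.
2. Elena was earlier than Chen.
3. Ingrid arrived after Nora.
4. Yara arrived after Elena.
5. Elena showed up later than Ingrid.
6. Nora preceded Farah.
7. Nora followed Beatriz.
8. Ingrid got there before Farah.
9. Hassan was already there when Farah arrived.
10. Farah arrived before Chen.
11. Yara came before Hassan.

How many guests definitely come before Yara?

4

Directly stated before Yara: Elena.
Beatriz reaches Yara via Beatriz → Nora → Ingrid → Elena → Yara.
Ingrid reaches Yara via Ingrid → Elena → Yara.
Nora reaches Yara via Nora → Ingrid → Elena → Yara.
That's Beatriz, Elena, Ingrid, and Nora — 4 in all.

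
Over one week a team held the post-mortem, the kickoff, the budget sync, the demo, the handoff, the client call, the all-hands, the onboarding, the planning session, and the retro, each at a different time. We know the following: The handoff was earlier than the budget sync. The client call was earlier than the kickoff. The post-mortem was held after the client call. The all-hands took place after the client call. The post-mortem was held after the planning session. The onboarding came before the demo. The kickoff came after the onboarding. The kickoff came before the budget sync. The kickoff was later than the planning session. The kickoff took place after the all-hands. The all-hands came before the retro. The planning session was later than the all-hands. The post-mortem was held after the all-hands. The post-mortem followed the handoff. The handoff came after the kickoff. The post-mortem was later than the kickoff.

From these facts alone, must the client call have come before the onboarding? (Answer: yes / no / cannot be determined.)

No chain of stated constraints runs from the client call to the onboarding, and none runs from the onboarding to the client call either.
So the relative order of the client call and the onboarding is not fixed by the given facts.

cannot be determined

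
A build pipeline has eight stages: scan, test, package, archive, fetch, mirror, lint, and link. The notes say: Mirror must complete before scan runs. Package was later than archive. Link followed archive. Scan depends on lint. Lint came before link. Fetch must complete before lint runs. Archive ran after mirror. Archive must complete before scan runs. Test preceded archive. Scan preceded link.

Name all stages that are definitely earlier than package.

Directly stated before package: archive.
Mirror reaches package via mirror → archive → package.
Test reaches package via test → archive → package.

archive, mirror, test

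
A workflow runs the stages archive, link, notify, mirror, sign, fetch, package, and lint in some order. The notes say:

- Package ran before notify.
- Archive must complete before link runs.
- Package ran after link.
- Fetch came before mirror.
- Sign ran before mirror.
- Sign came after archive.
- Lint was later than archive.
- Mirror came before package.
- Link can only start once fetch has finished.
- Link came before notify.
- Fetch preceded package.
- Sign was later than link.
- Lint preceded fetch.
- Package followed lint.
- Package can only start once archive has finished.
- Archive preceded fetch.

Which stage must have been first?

Archive has a chain of constraints placing it before every other stage, so archive must be first.

archive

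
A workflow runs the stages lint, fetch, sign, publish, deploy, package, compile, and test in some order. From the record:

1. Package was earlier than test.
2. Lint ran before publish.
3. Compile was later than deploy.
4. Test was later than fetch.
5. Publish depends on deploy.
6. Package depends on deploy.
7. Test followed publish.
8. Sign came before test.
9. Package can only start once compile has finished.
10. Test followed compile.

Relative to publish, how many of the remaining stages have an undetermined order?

4

Forced before publish: deploy and lint; forced after publish: test.
That leaves compile, fetch, package, and sign with no forced order relative to publish — 4.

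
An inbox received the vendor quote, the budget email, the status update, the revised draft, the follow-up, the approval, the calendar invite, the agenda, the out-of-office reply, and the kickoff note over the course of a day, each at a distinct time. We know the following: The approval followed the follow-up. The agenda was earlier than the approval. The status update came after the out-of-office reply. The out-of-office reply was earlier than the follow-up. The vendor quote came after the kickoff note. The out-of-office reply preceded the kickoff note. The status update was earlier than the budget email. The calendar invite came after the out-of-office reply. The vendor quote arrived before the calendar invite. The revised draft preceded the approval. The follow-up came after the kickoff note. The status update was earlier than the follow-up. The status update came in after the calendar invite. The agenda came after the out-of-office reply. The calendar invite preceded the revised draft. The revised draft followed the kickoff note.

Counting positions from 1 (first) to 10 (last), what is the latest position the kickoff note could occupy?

3

The kickoff note must come before the approval, the budget email, the calendar invite, the follow-up, the revised draft, the status update, and the vendor quote — 7 messages forced after it.
Everything else can be placed before the kickoff note in some valid order, so the kickoff note can sit as late as position 10 − 7 = 3.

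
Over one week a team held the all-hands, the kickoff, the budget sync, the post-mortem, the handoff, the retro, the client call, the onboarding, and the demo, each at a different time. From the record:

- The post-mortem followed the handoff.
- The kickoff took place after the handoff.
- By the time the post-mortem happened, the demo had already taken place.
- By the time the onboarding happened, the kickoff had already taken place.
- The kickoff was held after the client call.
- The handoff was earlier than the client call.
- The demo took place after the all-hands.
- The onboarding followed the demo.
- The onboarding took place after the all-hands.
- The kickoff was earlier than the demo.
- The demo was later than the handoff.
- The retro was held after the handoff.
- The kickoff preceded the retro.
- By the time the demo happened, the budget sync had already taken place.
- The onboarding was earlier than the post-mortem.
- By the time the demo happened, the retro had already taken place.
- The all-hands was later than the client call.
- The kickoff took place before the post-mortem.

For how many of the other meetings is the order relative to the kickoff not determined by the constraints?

Forced before the kickoff: the client call and the handoff; forced after the kickoff: the demo, the onboarding, the post-mortem, and the retro.
That leaves the all-hands and the budget sync with no forced order relative to the kickoff — 2.

2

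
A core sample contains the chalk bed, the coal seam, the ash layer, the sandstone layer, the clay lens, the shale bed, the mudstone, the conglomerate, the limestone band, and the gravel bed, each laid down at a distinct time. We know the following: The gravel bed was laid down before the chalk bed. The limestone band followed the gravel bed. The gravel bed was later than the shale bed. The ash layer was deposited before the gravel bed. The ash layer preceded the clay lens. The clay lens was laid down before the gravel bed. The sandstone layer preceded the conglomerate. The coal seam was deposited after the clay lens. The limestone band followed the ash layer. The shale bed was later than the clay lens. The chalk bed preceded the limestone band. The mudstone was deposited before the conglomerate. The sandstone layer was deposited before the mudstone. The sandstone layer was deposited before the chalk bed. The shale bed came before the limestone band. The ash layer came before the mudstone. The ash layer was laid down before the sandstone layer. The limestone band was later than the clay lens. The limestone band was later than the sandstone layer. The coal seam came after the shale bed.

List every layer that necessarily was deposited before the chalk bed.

the ash layer, the clay lens, the gravel bed, the sandstone layer, the shale bed

Directly stated before the chalk bed: the gravel bed and the sandstone layer.
The ash layer reaches the chalk bed via the ash layer → the sandstone layer → the chalk bed.
The clay lens reaches the chalk bed via the clay lens → the gravel bed → the chalk bed.
The shale bed reaches the chalk bed via the shale bed → the gravel bed → the chalk bed.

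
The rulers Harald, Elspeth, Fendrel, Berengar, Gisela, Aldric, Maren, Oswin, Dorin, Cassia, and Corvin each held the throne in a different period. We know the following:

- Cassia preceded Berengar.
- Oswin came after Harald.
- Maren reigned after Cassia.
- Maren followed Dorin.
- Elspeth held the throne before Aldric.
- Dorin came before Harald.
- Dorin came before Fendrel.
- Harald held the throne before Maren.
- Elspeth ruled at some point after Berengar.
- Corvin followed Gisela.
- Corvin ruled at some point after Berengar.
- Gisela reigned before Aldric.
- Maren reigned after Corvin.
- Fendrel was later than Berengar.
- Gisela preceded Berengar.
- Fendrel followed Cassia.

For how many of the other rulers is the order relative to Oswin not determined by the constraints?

8

Forced before Oswin: Dorin and Harald.
That leaves Aldric, Berengar, Cassia, Corvin, Elspeth, Fendrel, Gisela, and Maren with no forced order relative to Oswin — 8.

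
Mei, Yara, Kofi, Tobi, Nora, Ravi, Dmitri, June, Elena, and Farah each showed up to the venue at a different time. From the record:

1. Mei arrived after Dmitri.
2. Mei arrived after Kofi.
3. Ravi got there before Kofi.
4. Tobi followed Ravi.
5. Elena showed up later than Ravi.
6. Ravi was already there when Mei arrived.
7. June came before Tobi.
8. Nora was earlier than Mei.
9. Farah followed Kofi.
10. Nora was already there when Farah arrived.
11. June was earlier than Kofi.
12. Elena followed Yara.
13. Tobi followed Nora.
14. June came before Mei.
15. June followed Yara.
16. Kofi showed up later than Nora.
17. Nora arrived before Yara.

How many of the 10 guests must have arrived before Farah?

Directly stated before Farah: Kofi and Nora.
June reaches Farah via June → Kofi → Farah.
Ravi reaches Farah via Ravi → Kofi → Farah.
Yara reaches Farah via Yara → June → Kofi → Farah.
That's June, Kofi, Nora, Ravi, and Yara — 5 in all.

5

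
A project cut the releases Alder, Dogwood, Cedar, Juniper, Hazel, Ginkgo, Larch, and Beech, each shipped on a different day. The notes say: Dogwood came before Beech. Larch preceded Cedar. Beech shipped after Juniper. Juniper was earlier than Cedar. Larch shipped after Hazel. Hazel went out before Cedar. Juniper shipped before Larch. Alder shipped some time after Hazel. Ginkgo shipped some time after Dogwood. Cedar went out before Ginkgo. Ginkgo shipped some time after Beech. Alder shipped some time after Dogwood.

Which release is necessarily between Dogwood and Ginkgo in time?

Tracing the constraints gives Dogwood → Beech → Ginkgo, so Beech sits after Dogwood and before Ginkgo.
No other release is forced both after Dogwood and before Ginkgo.

Beech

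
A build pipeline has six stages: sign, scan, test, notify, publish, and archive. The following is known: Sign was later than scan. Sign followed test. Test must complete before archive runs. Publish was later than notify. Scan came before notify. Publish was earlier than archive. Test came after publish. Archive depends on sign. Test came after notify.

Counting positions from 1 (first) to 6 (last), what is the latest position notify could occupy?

Notify must come before archive, publish, sign, and test — 4 stages forced after it.
Everything else can be placed before notify in some valid order, so notify can sit as late as position 6 − 4 = 2.

2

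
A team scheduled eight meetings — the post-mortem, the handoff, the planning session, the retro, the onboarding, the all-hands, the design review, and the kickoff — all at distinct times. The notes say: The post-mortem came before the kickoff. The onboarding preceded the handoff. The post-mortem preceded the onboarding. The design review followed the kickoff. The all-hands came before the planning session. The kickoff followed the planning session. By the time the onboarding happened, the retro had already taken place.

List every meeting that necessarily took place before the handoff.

the onboarding, the post-mortem, the retro

Directly stated before the handoff: the onboarding.
The post-mortem reaches the handoff via the post-mortem → the onboarding → the handoff.
The retro reaches the handoff via the retro → the onboarding → the handoff.
No chain forces the design review (or any of the others) ahead of the handoff.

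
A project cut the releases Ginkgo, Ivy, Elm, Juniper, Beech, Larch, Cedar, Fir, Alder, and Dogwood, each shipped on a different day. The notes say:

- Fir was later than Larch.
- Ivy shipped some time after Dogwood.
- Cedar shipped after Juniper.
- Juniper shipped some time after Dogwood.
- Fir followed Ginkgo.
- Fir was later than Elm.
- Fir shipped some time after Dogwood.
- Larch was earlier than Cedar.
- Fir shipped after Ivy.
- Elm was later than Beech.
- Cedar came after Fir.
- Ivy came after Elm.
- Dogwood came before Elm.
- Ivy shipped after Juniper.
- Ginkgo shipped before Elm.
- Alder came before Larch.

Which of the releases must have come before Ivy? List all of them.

Directly stated before Ivy: Dogwood, Elm, and Juniper.
Beech reaches Ivy via Beech → Elm → Ivy.
Ginkgo reaches Ivy via Ginkgo → Elm → Ivy.
No chain forces Cedar (or any of the others) ahead of Ivy.

Beech, Dogwood, Elm, Ginkgo, Juniper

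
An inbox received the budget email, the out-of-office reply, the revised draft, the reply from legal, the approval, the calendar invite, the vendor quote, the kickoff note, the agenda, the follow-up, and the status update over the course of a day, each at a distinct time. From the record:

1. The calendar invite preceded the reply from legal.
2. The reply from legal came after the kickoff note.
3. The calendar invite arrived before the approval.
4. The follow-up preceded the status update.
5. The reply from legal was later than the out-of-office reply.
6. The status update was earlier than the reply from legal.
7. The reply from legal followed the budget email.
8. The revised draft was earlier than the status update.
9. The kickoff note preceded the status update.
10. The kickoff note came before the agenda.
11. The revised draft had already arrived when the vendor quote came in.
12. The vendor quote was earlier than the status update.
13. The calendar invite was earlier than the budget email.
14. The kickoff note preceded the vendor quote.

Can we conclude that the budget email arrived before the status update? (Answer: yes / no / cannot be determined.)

cannot be determined

No chain of stated constraints runs from the budget email to the status update, and none runs from the status update to the budget email either.
So the relative order of the budget email and the status update is not fixed by the given facts.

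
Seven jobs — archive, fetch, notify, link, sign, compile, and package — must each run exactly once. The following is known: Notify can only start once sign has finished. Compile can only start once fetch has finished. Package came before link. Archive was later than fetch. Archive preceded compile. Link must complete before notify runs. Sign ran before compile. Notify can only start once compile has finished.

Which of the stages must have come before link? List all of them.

Directly stated before link: package.

package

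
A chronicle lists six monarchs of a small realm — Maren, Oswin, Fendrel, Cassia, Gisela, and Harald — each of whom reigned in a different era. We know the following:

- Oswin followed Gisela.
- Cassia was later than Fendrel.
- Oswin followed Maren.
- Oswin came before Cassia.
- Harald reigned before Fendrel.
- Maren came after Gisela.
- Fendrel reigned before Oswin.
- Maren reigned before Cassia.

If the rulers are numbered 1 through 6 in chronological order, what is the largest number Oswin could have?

5

Oswin must come before Cassia — 1 ruler forced after them.
Everything else can be placed before Oswin in some valid order, so Oswin can sit as late as position 6 − 1 = 5.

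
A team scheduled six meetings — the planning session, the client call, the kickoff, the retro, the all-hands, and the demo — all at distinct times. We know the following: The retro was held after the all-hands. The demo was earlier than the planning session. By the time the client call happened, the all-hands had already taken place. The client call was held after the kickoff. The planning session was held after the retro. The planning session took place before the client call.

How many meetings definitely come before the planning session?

Directly stated before the planning session: the demo and the retro.
The all-hands reaches the planning session via the all-hands → the retro → the planning session.
That's the all-hands, the demo, and the retro — 3 in all.

3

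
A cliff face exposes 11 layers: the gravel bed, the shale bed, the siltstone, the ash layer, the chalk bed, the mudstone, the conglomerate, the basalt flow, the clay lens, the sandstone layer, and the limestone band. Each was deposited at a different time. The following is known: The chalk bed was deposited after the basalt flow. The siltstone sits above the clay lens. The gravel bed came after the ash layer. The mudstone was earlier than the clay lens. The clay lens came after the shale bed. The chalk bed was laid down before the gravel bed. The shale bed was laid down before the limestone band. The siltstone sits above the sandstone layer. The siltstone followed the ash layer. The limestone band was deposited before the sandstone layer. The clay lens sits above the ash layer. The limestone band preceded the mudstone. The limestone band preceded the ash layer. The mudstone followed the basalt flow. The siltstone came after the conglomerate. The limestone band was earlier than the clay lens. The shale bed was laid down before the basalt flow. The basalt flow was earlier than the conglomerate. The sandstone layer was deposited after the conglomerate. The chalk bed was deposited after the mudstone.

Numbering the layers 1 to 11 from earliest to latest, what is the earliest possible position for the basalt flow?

The shale bed must come before the basalt flow — 1 forced predecessor.
Nothing else is forced ahead of the basalt flow, so its earliest slot is position 1 + 1 = 2.

2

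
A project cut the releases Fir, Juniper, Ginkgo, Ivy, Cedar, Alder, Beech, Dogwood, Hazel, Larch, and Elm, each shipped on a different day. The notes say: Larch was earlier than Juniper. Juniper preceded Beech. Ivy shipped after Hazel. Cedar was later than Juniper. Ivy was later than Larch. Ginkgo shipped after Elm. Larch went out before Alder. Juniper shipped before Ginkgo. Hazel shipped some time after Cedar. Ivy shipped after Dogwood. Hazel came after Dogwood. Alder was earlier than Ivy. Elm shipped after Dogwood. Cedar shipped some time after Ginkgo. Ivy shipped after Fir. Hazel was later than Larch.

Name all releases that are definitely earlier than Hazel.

Cedar, Dogwood, Elm, Ginkgo, Juniper, Larch

Directly stated before Hazel: Cedar, Dogwood, and Larch.
Elm reaches Hazel via Elm → Ginkgo → Cedar → Hazel.
Ginkgo reaches Hazel via Ginkgo → Cedar → Hazel.
Juniper reaches Hazel via Juniper → Cedar → Hazel.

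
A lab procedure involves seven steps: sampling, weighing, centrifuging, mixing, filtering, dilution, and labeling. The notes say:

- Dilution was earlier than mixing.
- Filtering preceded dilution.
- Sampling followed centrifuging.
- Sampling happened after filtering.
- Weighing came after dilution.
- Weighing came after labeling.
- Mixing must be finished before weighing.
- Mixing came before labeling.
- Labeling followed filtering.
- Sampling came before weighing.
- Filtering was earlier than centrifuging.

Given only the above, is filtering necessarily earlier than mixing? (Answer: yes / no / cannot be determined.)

Chain the constraints: filtering → dilution → mixing. Each link is directly stated, so filtering comes before mixing.

yes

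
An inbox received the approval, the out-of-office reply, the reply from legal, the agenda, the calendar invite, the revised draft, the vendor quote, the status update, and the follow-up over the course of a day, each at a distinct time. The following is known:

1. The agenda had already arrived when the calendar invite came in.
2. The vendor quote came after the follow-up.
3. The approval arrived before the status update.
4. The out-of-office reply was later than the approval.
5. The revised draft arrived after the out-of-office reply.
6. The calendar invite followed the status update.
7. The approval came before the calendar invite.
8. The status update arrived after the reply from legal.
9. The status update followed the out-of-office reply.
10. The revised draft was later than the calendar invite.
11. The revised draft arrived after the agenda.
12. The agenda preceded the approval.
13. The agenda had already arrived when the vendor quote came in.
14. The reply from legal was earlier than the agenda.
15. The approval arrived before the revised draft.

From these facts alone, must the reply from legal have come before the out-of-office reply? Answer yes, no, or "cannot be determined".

yes

Chain the constraints: the reply from legal → the agenda → the approval → the out-of-office reply. Each link is directly stated, so the reply from legal comes before the out-of-office reply.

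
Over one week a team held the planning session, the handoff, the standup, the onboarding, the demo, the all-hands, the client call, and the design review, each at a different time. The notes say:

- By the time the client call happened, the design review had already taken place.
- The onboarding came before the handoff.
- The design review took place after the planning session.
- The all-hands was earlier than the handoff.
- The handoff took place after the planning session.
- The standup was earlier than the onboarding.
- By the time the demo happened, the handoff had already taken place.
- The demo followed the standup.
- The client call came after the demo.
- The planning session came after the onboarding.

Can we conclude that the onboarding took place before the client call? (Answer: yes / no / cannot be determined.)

yes

Chain the constraints: the onboarding → the planning session → the design review → the client call. Each link is directly stated, so the onboarding comes before the client call.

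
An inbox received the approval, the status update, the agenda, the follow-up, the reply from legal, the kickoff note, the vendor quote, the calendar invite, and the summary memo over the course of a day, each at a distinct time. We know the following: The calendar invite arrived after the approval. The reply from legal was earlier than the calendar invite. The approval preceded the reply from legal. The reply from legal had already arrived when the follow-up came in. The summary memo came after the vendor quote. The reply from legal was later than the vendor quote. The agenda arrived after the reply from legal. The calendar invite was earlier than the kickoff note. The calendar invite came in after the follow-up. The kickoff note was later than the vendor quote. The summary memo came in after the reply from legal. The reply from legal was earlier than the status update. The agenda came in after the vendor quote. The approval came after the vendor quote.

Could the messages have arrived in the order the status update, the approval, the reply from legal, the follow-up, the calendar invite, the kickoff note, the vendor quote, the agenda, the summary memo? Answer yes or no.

no

The constraints require the vendor quote before the reply from legal, but in the proposed sequence the reply from legal appears ahead of the vendor quote. That one violation is enough.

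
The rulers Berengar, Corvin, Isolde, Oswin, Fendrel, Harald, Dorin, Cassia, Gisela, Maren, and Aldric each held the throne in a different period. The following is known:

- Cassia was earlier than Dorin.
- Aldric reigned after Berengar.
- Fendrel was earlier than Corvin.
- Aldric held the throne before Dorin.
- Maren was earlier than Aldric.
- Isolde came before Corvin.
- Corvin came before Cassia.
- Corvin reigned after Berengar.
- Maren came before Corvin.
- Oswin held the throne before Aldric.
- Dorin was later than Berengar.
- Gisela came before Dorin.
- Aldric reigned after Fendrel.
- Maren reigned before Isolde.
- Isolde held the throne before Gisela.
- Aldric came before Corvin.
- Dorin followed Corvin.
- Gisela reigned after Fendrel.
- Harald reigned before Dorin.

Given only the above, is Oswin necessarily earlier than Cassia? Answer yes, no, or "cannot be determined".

yes

Chain the constraints: Oswin → Aldric → Corvin → Cassia. Each link is directly stated, so Oswin comes before Cassia.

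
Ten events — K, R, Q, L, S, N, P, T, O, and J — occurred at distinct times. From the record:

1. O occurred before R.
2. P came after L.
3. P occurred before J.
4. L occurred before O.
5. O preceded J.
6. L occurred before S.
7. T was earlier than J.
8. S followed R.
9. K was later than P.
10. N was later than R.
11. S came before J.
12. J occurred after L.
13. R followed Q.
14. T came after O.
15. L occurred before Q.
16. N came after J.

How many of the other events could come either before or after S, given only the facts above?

3

Forced before S: L, O, Q, and R; forced after S: J and N.
That leaves K, P, and T with no forced order relative to S — 3.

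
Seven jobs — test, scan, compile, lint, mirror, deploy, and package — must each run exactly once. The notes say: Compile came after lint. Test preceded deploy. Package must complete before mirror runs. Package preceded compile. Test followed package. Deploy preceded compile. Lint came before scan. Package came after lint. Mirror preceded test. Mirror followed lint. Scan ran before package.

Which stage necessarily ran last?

Every other stage has a chain of constraints placing it before compile, so compile is last.

compile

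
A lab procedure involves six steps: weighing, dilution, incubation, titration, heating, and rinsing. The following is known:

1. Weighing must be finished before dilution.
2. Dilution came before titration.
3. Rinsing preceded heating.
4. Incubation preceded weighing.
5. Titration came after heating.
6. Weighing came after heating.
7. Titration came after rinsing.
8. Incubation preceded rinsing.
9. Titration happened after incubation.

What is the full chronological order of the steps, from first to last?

The constraints fix every adjacent pair, so only one ordering works:
incubation → rinsing → heating → weighing → dilution → titration.

incubation, rinsing, heating, weighing, dilution, titration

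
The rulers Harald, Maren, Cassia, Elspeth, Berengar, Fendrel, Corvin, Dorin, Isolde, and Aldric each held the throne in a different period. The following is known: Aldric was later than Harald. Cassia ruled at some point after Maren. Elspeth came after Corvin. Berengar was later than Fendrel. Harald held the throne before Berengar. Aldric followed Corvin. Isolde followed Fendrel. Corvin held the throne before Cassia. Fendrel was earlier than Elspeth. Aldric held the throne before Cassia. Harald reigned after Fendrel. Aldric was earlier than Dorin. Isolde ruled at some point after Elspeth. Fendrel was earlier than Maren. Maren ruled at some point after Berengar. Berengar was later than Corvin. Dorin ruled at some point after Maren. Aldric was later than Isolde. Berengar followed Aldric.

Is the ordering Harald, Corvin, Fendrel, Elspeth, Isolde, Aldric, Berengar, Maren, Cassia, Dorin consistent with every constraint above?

no

The constraints require Fendrel before Harald, but in the proposed sequence Harald appears ahead of Fendrel. That one violation is enough.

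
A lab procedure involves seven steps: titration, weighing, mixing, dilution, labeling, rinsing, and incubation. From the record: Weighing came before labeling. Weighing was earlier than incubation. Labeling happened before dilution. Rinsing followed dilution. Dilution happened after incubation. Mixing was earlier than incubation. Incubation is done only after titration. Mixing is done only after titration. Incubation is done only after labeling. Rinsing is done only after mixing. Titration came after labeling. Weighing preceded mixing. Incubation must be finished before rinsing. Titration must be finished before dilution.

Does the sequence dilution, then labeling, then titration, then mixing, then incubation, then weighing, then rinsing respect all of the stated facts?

The constraints require weighing before mixing, but in the proposed sequence mixing appears ahead of weighing. That one violation is enough.

no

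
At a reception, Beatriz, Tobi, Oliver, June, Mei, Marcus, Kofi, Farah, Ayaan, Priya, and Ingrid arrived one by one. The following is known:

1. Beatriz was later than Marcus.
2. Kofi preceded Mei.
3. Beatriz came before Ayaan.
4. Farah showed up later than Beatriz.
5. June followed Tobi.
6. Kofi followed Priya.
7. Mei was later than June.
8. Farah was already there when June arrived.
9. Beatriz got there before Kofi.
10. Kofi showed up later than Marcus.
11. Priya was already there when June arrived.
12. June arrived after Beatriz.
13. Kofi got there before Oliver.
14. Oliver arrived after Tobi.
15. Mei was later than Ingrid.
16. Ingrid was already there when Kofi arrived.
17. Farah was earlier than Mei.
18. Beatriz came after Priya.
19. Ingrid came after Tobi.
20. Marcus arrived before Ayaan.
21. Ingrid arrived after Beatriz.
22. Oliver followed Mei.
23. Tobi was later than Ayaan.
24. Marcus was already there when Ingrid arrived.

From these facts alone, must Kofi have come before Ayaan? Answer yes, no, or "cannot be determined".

Tracing the constraints gives Ayaan → Tobi → Ingrid → Kofi, so Ayaan must come before Kofi.
That means Kofi cannot be before Ayaan.

no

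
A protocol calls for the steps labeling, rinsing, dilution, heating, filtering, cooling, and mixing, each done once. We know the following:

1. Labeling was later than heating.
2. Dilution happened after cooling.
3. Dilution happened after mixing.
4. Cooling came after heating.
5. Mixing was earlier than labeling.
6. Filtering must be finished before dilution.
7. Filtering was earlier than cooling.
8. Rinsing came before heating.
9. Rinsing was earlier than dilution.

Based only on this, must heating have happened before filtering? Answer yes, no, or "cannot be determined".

cannot be determined

No chain of stated constraints runs from heating to filtering, and none runs from filtering to heating either.
So the relative order of heating and filtering is not fixed by the given facts.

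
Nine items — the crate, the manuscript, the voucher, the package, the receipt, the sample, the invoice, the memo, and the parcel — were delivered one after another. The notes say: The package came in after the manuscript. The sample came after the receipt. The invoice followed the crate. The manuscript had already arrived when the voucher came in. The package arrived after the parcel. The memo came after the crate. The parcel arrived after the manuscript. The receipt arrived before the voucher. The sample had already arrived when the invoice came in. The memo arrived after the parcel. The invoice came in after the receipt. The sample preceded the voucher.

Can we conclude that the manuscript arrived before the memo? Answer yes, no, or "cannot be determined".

Chain the constraints: the manuscript → the parcel → the memo. Each link is directly stated, so the manuscript comes before the memo.

yes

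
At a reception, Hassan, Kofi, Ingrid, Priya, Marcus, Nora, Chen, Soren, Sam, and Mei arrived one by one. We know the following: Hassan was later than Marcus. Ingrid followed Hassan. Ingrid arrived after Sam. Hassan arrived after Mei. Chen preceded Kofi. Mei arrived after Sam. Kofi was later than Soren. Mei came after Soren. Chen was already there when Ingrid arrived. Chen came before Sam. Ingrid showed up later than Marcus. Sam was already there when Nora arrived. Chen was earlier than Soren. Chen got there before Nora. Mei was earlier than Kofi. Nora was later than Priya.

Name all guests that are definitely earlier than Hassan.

Directly stated before Hassan: Marcus and Mei.
Chen reaches Hassan via Chen → Sam → Mei → Hassan.
Sam reaches Hassan via Sam → Mei → Hassan.
Soren reaches Hassan via Soren → Mei → Hassan.
No chain forces Nora (or any of the others) ahead of Hassan.

Chen, Marcus, Mei, Sam, Soren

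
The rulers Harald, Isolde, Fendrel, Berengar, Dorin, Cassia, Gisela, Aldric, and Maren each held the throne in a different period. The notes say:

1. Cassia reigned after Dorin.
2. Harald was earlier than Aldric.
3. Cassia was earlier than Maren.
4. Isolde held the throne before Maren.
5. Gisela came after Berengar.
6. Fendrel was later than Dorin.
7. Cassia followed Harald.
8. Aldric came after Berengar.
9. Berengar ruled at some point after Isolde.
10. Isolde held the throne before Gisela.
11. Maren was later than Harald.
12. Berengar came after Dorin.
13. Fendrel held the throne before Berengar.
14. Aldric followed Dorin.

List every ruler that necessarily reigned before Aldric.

Directly stated before Aldric: Berengar, Dorin, and Harald.
Fendrel reaches Aldric via Fendrel → Berengar → Aldric.
Isolde reaches Aldric via Isolde → Berengar → Aldric.
No chain forces Maren (or any of the others) ahead of Aldric.

Berengar, Dorin, Fendrel, Harald, Isolde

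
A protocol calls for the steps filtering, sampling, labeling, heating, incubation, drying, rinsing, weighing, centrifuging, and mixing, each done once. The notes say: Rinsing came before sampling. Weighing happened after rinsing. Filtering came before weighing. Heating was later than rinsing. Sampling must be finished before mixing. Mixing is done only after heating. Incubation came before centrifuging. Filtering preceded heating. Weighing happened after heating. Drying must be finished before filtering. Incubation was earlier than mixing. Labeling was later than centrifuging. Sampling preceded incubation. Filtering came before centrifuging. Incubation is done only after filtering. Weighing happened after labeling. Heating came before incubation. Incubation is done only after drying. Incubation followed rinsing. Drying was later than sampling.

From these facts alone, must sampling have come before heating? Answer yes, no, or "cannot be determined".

yes

Chain the constraints: sampling → drying → filtering → heating. Each link is directly stated, so sampling comes before heating.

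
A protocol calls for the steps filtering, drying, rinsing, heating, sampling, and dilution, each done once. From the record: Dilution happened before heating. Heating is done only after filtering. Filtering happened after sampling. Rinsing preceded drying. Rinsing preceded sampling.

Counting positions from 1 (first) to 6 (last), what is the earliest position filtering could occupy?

Rinsing and sampling must both come before filtering — 2 forced predecessors.
Nothing else is forced ahead of filtering, so its earliest slot is position 2 + 1 = 3.

3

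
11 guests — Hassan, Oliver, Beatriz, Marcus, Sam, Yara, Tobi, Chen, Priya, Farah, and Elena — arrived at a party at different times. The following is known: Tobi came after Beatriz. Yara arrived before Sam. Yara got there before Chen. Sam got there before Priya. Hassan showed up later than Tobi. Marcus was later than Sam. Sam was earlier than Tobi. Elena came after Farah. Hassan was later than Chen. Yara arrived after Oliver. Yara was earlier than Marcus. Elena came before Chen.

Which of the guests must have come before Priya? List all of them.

Directly stated before Priya: Sam.
Oliver reaches Priya via Oliver → Yara → Sam → Priya.
Yara reaches Priya via Yara → Sam → Priya.

Oliver, Sam, Yara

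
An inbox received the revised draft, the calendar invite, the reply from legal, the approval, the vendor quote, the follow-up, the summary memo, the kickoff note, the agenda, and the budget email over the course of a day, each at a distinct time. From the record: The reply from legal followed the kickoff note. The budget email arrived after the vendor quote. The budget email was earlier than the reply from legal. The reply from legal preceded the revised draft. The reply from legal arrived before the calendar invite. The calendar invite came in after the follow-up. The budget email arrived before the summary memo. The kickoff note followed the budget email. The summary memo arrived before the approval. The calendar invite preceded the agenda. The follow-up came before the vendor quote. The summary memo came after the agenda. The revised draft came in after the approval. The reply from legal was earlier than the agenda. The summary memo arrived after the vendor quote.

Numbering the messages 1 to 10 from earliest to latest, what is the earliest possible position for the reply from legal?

The budget email, the follow-up, the kickoff note, and the vendor quote must all come before the reply from legal — 4 forced predecessors.
Nothing else is forced ahead of the reply from legal, so its earliest slot is position 4 + 1 = 5.

5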